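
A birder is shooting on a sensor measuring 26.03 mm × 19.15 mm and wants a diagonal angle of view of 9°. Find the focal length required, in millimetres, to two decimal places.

205.30 mm

Sensor diagonal = √(26.03² + 19.15²) = √1044.2834 ≈ 32.3154 mm.
From α = 2·arctan(d/2f) we get f = d / (2·tan(α/2)).
With d = 32.3154 mm and α/2 = 4.5°, tan(α/2) ≈ 0.07870, so f ≈ 32.3154 / 0.15740 ≈ 205.3029 mm.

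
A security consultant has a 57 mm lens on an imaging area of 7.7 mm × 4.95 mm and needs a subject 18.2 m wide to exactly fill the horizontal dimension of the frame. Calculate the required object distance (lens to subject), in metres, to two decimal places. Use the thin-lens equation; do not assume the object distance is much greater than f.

134.78 m

W: 18.2 m = 18200 mm.
Magnification m = w/W = dᵢ/dₒ; combined with 1/f = 1/dₒ + 1/dᵢ this gives dₒ = f·(1 + W/w).
dₒ = 57 mm × (1 + 18200/7.7) = 57 × 2364.6364 ≈ 134784.273 mm = 134.784 m.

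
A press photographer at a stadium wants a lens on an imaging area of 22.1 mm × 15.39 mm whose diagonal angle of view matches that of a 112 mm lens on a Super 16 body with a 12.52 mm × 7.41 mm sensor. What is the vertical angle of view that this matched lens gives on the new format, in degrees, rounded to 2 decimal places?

4.25°

Sensor diagonal = √(12.52² + 7.41²) = √211.6585 ≈ 14.5485 mm.
Sensor diagonal = √(22.1² + 15.39²) = √725.2621 ≈ 26.9307 mm.
Equal diagonal AOV ⇒ f₂ = f₁ · 26.9307/14.5485 = 112 × 1.85110 ≈ 207.3231 mm.
Vertical AOV on the new format = 2·arctan(15.39 / (2 × 207.3231)) = 2·arctan(0.03712) ≈ 4.2512°.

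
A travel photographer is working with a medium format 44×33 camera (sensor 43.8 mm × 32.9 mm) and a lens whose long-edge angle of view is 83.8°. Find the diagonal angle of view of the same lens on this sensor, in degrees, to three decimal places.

96.590°

From the long-edge AOV: f = 43.8 / (2·tan(41.9°)) = 43.8 / 1.79450 ≈ 24.4079 mm.
Sensor diagonal = √(43.8² + 32.9²) = √3000.8500 ≈ 54.7800 mm.
Diagonal AOV = 2·arctan(54.7800 / (2 × 24.4079)) = 2·arctan(1.12218) ≈ 96.5899°.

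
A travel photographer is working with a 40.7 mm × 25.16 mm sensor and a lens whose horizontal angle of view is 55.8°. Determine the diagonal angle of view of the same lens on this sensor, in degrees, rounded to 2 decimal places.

From the horizontal AOV: f = 40.7 / (2·tan(27.9°)) = 40.7 / 1.05895 ≈ 38.4345 mm.
Sensor diagonal = √(40.7² + 25.16²) = √2289.5156 ≈ 47.8489 mm.
Diagonal AOV = 2·arctan(47.8489 / (2 × 38.4345)) = 2·arctan(0.62247) ≈ 63.8024°.

63.80°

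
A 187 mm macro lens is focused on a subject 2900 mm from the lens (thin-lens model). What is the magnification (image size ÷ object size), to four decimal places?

0.0689×

Thin lens: 1/f = 1/dₒ + 1/dᵢ → 1/dᵢ = 1/187 − 1/2900 = 0.0050028 mm⁻¹, so dᵢ ≈ 199.8894 mm.
Magnification m = dᵢ/dₒ = 199.8894/2900 ≈ 0.06893.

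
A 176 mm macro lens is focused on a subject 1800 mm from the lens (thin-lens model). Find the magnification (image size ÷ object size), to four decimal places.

Thin lens: 1/f = 1/dₒ + 1/dᵢ → 1/dᵢ = 1/176 − 1/1800 = 0.0051263 mm⁻¹, so dᵢ ≈ 195.0739 mm.
Magnification m = dᵢ/dₒ = 195.0739/1800 ≈ 0.10837.

0.1084×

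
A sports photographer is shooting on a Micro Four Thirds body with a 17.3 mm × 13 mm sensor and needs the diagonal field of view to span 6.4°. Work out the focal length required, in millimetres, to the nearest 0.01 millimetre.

Sensor diagonal = √(17.3² + 13²) = √468.2900 ≈ 21.6400 mm.
From α = 2·arctan(d/2f) we get f = d / (2·tan(α/2)).
With d = 21.6400 mm and α/2 = 3.2°, tan(α/2) ≈ 0.05591, so f ≈ 21.6400 / 0.11182 ≈ 193.5300 mm.

193.53 mm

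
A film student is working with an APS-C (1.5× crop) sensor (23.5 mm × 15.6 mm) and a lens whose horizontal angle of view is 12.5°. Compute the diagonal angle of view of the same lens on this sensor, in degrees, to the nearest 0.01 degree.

From the horizontal AOV: f = 23.5 / (2·tan(6.25°)) = 23.5 / 0.21904 ≈ 107.2885 mm.
Sensor diagonal = √(23.5² + 15.6²) = √795.6100 ≈ 28.2066 mm.
Diagonal AOV = 2·arctan(28.2066 / (2 × 107.2885)) = 2·arctan(0.13145) ≈ 14.9774°.

14.98°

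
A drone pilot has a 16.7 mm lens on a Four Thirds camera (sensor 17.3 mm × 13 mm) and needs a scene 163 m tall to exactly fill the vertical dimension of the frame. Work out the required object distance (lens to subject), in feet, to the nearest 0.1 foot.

687.0 ft

W: 163 m = 163000 mm.
Magnification m = h/W = dᵢ/dₒ; combined with 1/f = 1/dₒ + 1/dᵢ this gives dₒ = f·(1 + W/h).
dₒ = 16.7 mm × (1 + 163000/13) = 16.7 × 12539.4615 ≈ 209409.008 mm = 209409.008/304.8 ft = 687.037 ft.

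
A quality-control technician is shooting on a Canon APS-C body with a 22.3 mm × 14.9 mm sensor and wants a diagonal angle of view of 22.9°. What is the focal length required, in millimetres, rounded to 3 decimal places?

Sensor diagonal = √(22.3² + 14.9²) = √719.3000 ≈ 26.8198 mm.
From α = 2·arctan(d/2f) we get f = d / (2·tan(α/2)).
With d = 26.8198 mm and α/2 = 11.45°, tan(α/2) ≈ 0.20254, so f ≈ 26.8198 / 0.40509 ≈ 66.2074 mm.

66.207 mm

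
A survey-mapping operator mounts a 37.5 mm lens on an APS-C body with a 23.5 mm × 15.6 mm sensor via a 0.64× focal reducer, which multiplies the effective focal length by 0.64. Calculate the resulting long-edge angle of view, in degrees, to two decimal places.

Effective focal length f = 37.5 × 0.64 = 24 mm.
α = 2·arctan(23.5 / (2 × 24)) = 2·arctan(0.48958) ≈ 52.1712°.

52.17°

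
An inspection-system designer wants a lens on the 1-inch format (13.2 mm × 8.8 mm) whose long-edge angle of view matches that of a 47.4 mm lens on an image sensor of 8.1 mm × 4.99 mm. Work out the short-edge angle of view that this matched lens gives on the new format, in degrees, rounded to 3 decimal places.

6.520°

Equal long-edge AOV ⇒ f₂ = f₁ · 13.2/8.1 = 47.4 × 1.62963 ≈ 77.2444 mm.
Short-edge AOV on the new format = 2·arctan(8.8 / (2 × 77.2444)) = 2·arctan(0.05696) ≈ 6.5203°.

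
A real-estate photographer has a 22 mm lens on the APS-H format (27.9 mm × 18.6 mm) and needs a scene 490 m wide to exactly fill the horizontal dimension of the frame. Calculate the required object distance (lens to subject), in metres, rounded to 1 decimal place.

386.4 m

W: 490 m = 490000 mm.
Magnification m = w/W = dᵢ/dₒ; combined with 1/f = 1/dₒ + 1/dᵢ this gives dₒ = f·(1 + W/w).
dₒ = 22 mm × (1 + 490000/27.9) = 22 × 17563.7240 ≈ 386401.928 mm = 386.402 m.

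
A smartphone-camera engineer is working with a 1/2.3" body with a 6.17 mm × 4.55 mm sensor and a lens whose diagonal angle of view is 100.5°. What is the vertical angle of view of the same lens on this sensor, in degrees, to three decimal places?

Sensor diagonal = √(6.17² + 4.55²) = √58.7714 ≈ 7.6663 mm.
From the diagonal AOV: f = 7.6663 / (2·tan(50.25°)) = 7.6663 / 2.40474 ≈ 3.1880 mm.
Vertical AOV = 2·arctan(4.55 / (2 × 3.1880)) = 2·arctan(0.71362) ≈ 71.0247°.

71.025°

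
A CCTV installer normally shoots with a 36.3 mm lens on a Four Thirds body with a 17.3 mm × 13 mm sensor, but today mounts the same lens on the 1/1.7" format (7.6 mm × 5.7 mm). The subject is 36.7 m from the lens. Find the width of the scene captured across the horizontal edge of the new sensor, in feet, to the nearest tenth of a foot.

The focal length stays 36.3 mm; the relevant sensor dimension is now w = 7.6 mm. Object distance dₒ = 36.7 m = 36700 mm.
Thin-lens field width W = w·(dₒ − f)/f = 7.6 × (36700 − 36.3)/36.3 ≈ 7676.147 mm = 7676.147/304.8 ft = 25.1842 ft.

25.2 ft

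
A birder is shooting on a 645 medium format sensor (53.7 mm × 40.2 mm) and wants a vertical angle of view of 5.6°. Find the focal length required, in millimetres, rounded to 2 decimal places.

410.97 mm

From α = 2·arctan(h/2f) we get f = h / (2·tan(α/2)).
With h = 40.2 mm and α/2 = 2.8°, tan(α/2) ≈ 0.04891, so f ≈ 40.2 / 0.09782 ≈ 410.9744 mm.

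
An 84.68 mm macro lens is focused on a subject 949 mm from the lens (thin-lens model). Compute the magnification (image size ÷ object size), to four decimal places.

Thin lens: 1/f = 1/dₒ + 1/dᵢ → 1/dᵢ = 1/84.68 − 1/949 = 0.0107554 mm⁻¹, so dᵢ ≈ 92.9764 mm.
Magnification m = dᵢ/dₒ = 92.9764/949 ≈ 0.09797.

0.0980×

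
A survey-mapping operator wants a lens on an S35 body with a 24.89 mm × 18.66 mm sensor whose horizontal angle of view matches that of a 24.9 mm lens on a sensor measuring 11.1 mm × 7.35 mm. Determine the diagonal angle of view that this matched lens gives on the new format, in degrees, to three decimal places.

31.133°

Equal horizontal AOV ⇒ f₂ = f₁ · 24.89/11.1 = 24.9 × 2.24234 ≈ 55.8343 mm.
Sensor diagonal = √(24.89² + 18.66²) = √967.7077 ≈ 31.1080 mm.
Diagonal AOV on the new format = 2·arctan(31.1080 / (2 × 55.8343)) = 2·arctan(0.27857) ≈ 31.1329°.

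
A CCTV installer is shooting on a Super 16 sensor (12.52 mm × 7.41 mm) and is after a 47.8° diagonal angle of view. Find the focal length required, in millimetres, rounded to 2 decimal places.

Sensor diagonal = √(12.52² + 7.41²) = √211.6585 ≈ 14.5485 mm.
From α = 2·arctan(d/2f) we get f = d / (2·tan(α/2)).
With d = 14.5485 mm and α/2 = 23.9°, tan(α/2) ≈ 0.44314, so f ≈ 14.5485 / 0.88628 ≈ 16.4153 mm.

16.42 mm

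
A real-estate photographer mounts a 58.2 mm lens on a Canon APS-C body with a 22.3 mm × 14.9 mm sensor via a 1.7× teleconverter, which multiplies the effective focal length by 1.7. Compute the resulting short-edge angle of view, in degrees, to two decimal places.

8.61°

Effective focal length f = 58.2 × 1.7 = 98.94 mm.
α = 2·arctan(14.9 / (2 × 98.94)) = 2·arctan(0.07530) ≈ 8.6123°.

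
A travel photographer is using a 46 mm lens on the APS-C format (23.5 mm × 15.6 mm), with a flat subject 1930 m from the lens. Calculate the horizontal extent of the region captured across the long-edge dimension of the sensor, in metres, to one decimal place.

dₒ: 1930 m = 1.93e+06 mm.
Similar triangles through the lens centre give W/dₒ = w/dᵢ; with 1/f = 1/dₒ + 1/dᵢ this gives W = w·(dₒ − f)/f.
W = 23.5 mm × (1.93e+06 − 46) / 46 = 23.5 × 41955.5217 ≈ 985954.761 mm = 985.955 m.

986.0 m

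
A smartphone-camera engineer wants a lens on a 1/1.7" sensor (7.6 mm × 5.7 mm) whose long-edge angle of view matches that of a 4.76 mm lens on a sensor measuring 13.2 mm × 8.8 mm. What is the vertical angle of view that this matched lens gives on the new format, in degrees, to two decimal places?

92.24°

Equal long-edge AOV ⇒ f₂ = f₁ · 7.6/13.2 = 4.76 × 0.57576 ≈ 2.7406 mm.
Vertical AOV on the new format = 2·arctan(5.7 / (2 × 2.7406)) = 2·arctan(1.03992) ≈ 92.2420°.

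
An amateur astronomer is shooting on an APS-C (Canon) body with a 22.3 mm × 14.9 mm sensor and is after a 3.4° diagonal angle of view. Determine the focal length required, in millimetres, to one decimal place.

451.8 mm

Sensor diagonal = √(22.3² + 14.9²) = √719.3000 ≈ 26.8198 mm.
From α = 2·arctan(d/2f) we get f = d / (2·tan(α/2)).
With d = 26.8198 mm and α/2 = 1.7°, tan(α/2) ≈ 0.02968, so f ≈ 26.8198 / 0.05936 ≈ 451.8261 mm.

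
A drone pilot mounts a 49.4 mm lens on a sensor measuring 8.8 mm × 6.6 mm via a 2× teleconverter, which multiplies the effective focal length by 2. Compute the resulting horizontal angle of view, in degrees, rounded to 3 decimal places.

5.100°

Effective focal length f = 49.4 × 2 = 98.8 mm.
α = 2·arctan(8.8 / (2 × 98.8)) = 2·arctan(0.04453) ≈ 5.0999°.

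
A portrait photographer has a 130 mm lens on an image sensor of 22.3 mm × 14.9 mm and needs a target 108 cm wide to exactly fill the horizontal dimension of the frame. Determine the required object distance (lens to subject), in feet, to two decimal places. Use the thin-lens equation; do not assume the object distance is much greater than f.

21.08 ft

W: 108 cm = 1080 mm.
Magnification m = w/W = dᵢ/dₒ; combined with 1/f = 1/dₒ + 1/dᵢ this gives dₒ = f·(1 + W/w).
dₒ = 130 mm × (1 + 1080/22.3) = 130 × 49.4305 ≈ 6425.964 mm = 6425.964/304.8 ft = 21.0826 ft.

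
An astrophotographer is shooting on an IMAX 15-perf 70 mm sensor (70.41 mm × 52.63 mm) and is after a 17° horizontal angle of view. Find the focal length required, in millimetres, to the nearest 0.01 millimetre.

235.56 mm

From α = 2·arctan(w/2f) we get f = w / (2·tan(α/2)).
With w = 70.41 mm and α/2 = 8.5°, tan(α/2) ≈ 0.14945, so f ≈ 70.41 / 0.29890 ≈ 235.5622 mm.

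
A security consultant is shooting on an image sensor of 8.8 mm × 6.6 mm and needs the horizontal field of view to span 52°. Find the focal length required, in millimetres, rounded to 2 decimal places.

From α = 2·arctan(w/2f) we get f = w / (2·tan(α/2)).
With w = 8.8 mm and α/2 = 26°, tan(α/2) ≈ 0.48773, so f ≈ 8.8 / 0.97547 ≈ 9.0213 mm.

9.02 mm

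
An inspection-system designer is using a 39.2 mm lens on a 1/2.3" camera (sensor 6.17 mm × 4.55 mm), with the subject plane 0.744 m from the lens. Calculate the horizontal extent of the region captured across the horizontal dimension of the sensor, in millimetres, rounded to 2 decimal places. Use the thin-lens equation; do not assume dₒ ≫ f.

dₒ: 0.744 m = 744 mm.
Similar triangles through the lens centre give W/dₒ = w/dᵢ; with 1/f = 1/dₒ + 1/dᵢ this gives W = w·(dₒ − f)/f.
W = 6.17 mm × (744 − 39.2) / 39.2 = 6.17 × 17.9796 ≈ 110.934 mm.

110.93 mm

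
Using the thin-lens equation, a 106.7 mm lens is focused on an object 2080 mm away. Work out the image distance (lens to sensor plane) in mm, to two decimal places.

1/dᵢ = 1/f − 1/dₒ = 1/106.7 − 1/2080 = 0.0088913 mm⁻¹.
dᵢ = 1/0.0088913 ≈ 112.4695 mm.

112.47 mm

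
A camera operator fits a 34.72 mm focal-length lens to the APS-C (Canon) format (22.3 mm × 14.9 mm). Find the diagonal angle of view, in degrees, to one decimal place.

42.2°

Sensor diagonal = √(22.3² + 14.9²) = √719.3000 ≈ 26.8198 mm.
Angle of view α = 2·arctan(d/2f) with d = 26.8198 mm and f = 34.72 mm.
d/2f = 0.38623; arctan(0.38623) ≈ 21.1180°, so α ≈ 42.2361°.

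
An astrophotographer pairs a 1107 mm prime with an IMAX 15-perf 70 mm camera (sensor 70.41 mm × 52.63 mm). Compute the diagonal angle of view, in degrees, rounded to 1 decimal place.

Sensor diagonal = √(70.41² + 52.63²) = √7727.4850 ≈ 87.9061 mm.
Angle of view α = 2·arctan(d/2f) with d = 87.9061 mm and f = 1107 mm.
d/2f = 0.03970; arctan(0.03970) ≈ 2.2737°, so α ≈ 4.5474°.

4.5°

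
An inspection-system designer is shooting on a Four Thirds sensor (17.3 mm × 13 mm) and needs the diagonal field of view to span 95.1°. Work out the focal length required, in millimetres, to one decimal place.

9.9 mm

Sensor diagonal = √(17.3² + 13²) = √468.2900 ≈ 21.6400 mm.
From α = 2·arctan(d/2f) we get f = d / (2·tan(α/2)).
With d = 21.6400 mm and α/2 = 47.55°, tan(α/2) ≈ 1.09322, so f ≈ 21.6400 / 2.18644 ≈ 9.8974 mm.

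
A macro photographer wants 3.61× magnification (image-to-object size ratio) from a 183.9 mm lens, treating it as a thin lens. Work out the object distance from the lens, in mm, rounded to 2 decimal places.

With m = dᵢ/dₒ and 1/f = 1/dₒ + 1/dᵢ, substituting dᵢ = m·dₒ gives 1/f = (1 + 1/m)/dₒ, hence dₒ = f·(1 + 1/m).
dₒ = 183.9 × (1 + 1/3.61) = 183.9 × 1.27701 ≈ 234.842 mm.

234.84 mm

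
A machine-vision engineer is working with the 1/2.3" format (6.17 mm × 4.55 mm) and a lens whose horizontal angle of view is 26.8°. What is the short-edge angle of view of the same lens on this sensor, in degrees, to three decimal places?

19.928°

From the horizontal AOV: f = 6.17 / (2·tan(13.4°)) = 6.17 / 0.47647 ≈ 12.9495 mm.
Short-edge AOV = 2·arctan(4.55 / (2 × 12.9495)) = 2·arctan(0.17568) ≈ 19.9284°.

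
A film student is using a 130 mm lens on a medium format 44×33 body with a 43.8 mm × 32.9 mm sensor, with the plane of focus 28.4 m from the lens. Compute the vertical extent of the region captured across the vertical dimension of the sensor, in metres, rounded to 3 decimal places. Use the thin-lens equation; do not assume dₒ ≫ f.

7.154 m

dₒ: 28.4 m = 28400 mm.
Similar triangles through the lens centre give W/dₒ = h/dᵢ; with 1/f = 1/dₒ + 1/dᵢ this gives W = h·(dₒ − f)/f.
W = 32.9 mm × (28400 − 130) / 130 = 32.9 × 217.4615 ≈ 7154.485 mm = 7.15448 m.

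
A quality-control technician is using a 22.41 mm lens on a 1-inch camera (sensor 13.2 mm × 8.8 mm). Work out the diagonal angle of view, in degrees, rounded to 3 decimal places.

Sensor diagonal = √(13.2² + 8.8²) = √251.6800 ≈ 15.8644 mm.
Angle of view α = 2·arctan(d/2f) with d = 15.8644 mm and f = 22.41 mm.
d/2f = 0.35396; arctan(0.35396) ≈ 19.4919°, so α ≈ 38.9837°.

38.984°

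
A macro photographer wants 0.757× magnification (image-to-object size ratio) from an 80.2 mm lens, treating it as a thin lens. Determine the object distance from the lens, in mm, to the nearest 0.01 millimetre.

186.14 mm

With m = dᵢ/dₒ and 1/f = 1/dₒ + 1/dᵢ, substituting dᵢ = m·dₒ gives 1/f = (1 + 1/m)/dₒ, hence dₒ = f·(1 + 1/m).
dₒ = 80.2 × (1 + 1/0.757) = 80.2 × 2.32100 ≈ 186.145 mm.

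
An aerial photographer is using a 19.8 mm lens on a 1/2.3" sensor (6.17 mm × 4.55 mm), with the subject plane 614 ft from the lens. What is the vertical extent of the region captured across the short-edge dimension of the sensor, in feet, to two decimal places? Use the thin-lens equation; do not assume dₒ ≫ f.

dₒ: 614 ft × 304.8 mm/ft = 187147.19 mm.
Similar triangles through the lens centre give W/dₒ = h/dᵢ; with 1/f = 1/dₒ + 1/dᵢ this gives W = h·(dₒ − f)/f.
W = 4.55 mm × (187147 − 19.8) / 19.8 = 4.55 × 9450.8785 ≈ 43001.497 mm = 43001.497/304.8 ft = 141.081 ft.

141.08 ft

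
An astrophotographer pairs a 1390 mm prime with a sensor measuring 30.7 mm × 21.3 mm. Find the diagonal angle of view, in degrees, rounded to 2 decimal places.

Sensor diagonal = √(30.7² + 21.3²) = √1396.1800 ≈ 37.3655 mm.
Angle of view α = 2·arctan(d/2f) with d = 37.3655 mm and f = 1390 mm.
d/2f = 0.01344; arctan(0.01344) ≈ 0.7701°, so α ≈ 1.5401°.

1.54°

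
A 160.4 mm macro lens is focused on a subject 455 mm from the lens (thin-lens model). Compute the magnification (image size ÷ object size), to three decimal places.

Thin lens: 1/f = 1/dₒ + 1/dᵢ → 1/dᵢ = 1/160.4 − 1/455 = 0.0040366 mm⁻¹, so dᵢ ≈ 247.7325 mm.
Magnification m = dᵢ/dₒ = 247.7325/455 ≈ 0.54447.

0.544×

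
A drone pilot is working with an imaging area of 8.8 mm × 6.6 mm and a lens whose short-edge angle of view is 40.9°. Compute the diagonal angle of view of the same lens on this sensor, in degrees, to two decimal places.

63.72°

From the short-edge AOV: f = 6.6 / (2·tan(20.45°)) = 6.6 / 0.74578 ≈ 8.8498 mm.
Sensor diagonal = √(8.8² + 6.6²) = √121.0000 ≈ 11.0000 mm.
Diagonal AOV = 2·arctan(11.0000 / (2 × 8.8498)) = 2·arctan(0.62148) ≈ 63.7206°.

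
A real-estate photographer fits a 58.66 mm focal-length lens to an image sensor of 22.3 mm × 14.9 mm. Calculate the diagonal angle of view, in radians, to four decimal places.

0.4495 rad

Sensor diagonal = √(22.3² + 14.9²) = √719.3000 ≈ 26.8198 mm.
Angle of view α = 2·arctan(d/2f) with d = 26.8198 mm and f = 58.66 mm.
d/2f = 0.22860; arctan(0.22860) ≈ 0.2247 rad, so α ≈ 0.4495 rad.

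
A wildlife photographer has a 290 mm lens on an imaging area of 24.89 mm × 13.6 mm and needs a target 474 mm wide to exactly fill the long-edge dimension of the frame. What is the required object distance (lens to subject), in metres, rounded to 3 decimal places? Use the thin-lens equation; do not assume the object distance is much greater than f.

Magnification m = w/W = dᵢ/dₒ; combined with 1/f = 1/dₒ + 1/dᵢ this gives dₒ = f·(1 + W/w).
dₒ = 290 mm × (1 + 474/24.89) = 290 × 20.0438 ≈ 5812.700 mm = 5.8127 m.

5.813 m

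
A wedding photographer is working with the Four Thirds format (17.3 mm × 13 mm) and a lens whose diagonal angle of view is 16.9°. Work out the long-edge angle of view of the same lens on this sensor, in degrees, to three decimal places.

13.546°

Sensor diagonal = √(17.3² + 13²) = √468.2900 ≈ 21.6400 mm.
From the diagonal AOV: f = 21.6400 / (2·tan(8.45°)) = 21.6400 / 0.29712 ≈ 72.8331 mm.
Long-edge AOV = 2·arctan(17.3 / (2 × 72.8331)) = 2·arctan(0.11876) ≈ 13.5460°.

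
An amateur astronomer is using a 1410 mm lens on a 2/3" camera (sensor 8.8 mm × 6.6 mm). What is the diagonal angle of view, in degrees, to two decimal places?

Sensor diagonal = √(8.8² + 6.6²) = √121.0000 ≈ 11.0000 mm.
Angle of view α = 2·arctan(d/2f) with d = 11.0000 mm and f = 1410 mm.
d/2f = 0.00390; arctan(0.00390) ≈ 0.2235°, so α ≈ 0.4470°.

0.45°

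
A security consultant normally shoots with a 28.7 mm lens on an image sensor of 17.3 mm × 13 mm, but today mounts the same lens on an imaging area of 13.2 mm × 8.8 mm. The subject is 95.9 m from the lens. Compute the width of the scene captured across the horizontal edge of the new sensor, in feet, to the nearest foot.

The focal length stays 28.7 mm; the relevant sensor dimension is now w = 13.2 mm. Object distance dₒ = 95.9 m = 95900 mm.
Thin-lens field width W = w·(dₒ − f)/f = 13.2 × (95900 − 28.7)/28.7 ≈ 44094.117 mm = 44094.117/304.8 ft = 144.666 ft.

145 ft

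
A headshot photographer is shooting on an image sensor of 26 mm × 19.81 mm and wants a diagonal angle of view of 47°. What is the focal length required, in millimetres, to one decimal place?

37.6 mm

Sensor diagonal = √(26² + 19.81²) = √1068.4361 ≈ 32.6869 mm.
From α = 2·arctan(d/2f) we get f = d / (2·tan(α/2)).
With d = 32.6869 mm and α/2 = 23.5°, tan(α/2) ≈ 0.43481, so f ≈ 32.6869 / 0.86962 ≈ 37.5874 mm.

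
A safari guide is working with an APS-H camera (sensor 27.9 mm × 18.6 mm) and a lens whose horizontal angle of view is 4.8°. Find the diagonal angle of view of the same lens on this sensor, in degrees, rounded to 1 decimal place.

From the horizontal AOV: f = 27.9 / (2·tan(2.4°)) = 27.9 / 0.08382 ≈ 332.8369 mm.
Sensor diagonal = √(27.9² + 18.6²) = √1124.3700 ≈ 33.5316 mm.
Diagonal AOV = 2·arctan(33.5316 / (2 × 332.8369)) = 2·arctan(0.05037) ≈ 5.7674°.

5.8°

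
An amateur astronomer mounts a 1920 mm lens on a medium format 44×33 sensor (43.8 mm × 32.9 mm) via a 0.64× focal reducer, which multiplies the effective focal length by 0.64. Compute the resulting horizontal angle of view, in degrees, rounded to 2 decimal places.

2.04°

Effective focal length f = 1920 × 0.64 = 1228.8 mm.
α = 2·arctan(43.8 / (2 × 1228.8)) = 2·arctan(0.01782) ≈ 2.0421°.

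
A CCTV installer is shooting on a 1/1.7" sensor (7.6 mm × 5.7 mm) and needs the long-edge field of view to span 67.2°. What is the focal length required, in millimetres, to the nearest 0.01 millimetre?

5.72 mm

From α = 2·arctan(w/2f) we get f = w / (2·tan(α/2)).
With w = 7.6 mm and α/2 = 33.6°, tan(α/2) ≈ 0.66440, so f ≈ 7.6 / 1.32880 ≈ 5.7195 mm.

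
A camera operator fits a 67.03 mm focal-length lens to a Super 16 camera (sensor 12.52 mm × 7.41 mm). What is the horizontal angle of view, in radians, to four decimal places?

Angle of view α = 2·arctan(w/2f) with w = 12.52 mm and f = 67.03 mm.
w/2f = 0.09339; arctan(0.09339) ≈ 0.0931 rad, so α ≈ 0.1862 rad.

0.1862 rad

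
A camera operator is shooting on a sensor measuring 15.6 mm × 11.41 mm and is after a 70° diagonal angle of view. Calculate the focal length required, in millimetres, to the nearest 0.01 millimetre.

Sensor diagonal = √(15.6² + 11.41²) = √373.5481 ≈ 19.3274 mm.
From α = 2·arctan(d/2f) we get f = d / (2·tan(α/2)).
With d = 19.3274 mm and α/2 = 35°, tan(α/2) ≈ 0.70021, so f ≈ 19.3274 / 1.40042 ≈ 13.8012 mm.

13.80 mm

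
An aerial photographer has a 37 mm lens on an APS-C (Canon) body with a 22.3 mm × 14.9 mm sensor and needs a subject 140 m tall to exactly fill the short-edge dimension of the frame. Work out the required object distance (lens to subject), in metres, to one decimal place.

W: 140 m = 140000 mm.
Magnification m = h/W = dᵢ/dₒ; combined with 1/f = 1/dₒ + 1/dᵢ this gives dₒ = f·(1 + W/h).
dₒ = 37 mm × (1 + 140000/14.9) = 37 × 9396.9732 ≈ 347688.007 mm = 347.688 m.

347.7 m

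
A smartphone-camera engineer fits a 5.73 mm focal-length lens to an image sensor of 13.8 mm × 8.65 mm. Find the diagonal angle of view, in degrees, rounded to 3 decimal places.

Sensor diagonal = √(13.8² + 8.65²) = √265.2625 ≈ 16.2869 mm.
Angle of view α = 2·arctan(d/2f) with d = 16.2869 mm and f = 5.73 mm.
d/2f = 1.42119; arctan(1.42119) ≈ 54.8685°, so α ≈ 109.7370°.

109.737°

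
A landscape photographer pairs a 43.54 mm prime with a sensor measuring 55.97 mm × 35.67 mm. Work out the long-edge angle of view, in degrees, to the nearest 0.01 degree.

65.46°

Angle of view α = 2·arctan(w/2f) with w = 55.97 mm and f = 43.54 mm.
w/2f = 0.64274; arctan(0.64274) ≈ 32.7306°, so α ≈ 65.4611°.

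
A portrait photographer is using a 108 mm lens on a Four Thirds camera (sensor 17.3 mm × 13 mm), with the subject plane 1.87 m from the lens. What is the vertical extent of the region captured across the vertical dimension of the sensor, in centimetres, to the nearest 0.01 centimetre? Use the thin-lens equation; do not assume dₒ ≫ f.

21.21 cm

dₒ: 1.87 m = 1870 mm.
Similar triangles through the lens centre give W/dₒ = h/dᵢ; with 1/f = 1/dₒ + 1/dᵢ this gives W = h·(dₒ − f)/f.
W = 13 mm × (1870 − 108) / 108 = 13 × 16.3148 ≈ 212.093 mm = 21.2093 cm.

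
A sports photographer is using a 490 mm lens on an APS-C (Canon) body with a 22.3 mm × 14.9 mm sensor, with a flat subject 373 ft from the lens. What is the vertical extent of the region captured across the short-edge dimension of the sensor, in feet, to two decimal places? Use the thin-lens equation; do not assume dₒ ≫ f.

11.29 ft

dₒ: 373 ft × 304.8 mm/ft = 113690.40 mm.
Similar triangles through the lens centre give W/dₒ = h/dᵢ; with 1/f = 1/dₒ + 1/dᵢ this gives W = h·(dₒ − f)/f.
W = 14.9 mm × (113690 − 490) / 490 = 14.9 × 231.0212 ≈ 3442.216 mm = 3442.216/304.8 ft = 11.2934 ft.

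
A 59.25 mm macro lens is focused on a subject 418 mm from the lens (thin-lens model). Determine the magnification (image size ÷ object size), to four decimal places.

Thin lens: 1/f = 1/dₒ + 1/dᵢ → 1/dᵢ = 1/59.25 − 1/418 = 0.0144853 mm⁻¹, so dᵢ ≈ 69.0355 mm.
Magnification m = dᵢ/dₒ = 69.0355/418 ≈ 0.16516.

0.1652×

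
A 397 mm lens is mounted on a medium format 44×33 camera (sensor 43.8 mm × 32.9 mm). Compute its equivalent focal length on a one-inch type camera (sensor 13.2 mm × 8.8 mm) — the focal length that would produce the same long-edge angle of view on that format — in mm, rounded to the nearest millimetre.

120 mm

Equal angle of view means equal width/f ratio, so f₂ = f₁ · (width₂/width₁) = 397 × 13.2/43.8.
f₂ = 397 × 0.30137 ≈ 119.644 mm.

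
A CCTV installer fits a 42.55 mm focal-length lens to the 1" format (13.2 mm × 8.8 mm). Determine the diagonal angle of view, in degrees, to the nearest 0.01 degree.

Sensor diagonal = √(13.2² + 8.8²) = √251.6800 ≈ 15.8644 mm.
Angle of view α = 2·arctan(d/2f) with d = 15.8644 mm and f = 42.55 mm.
d/2f = 0.18642; arctan(0.18642) ≈ 10.5599°, so α ≈ 21.1198°.

21.12°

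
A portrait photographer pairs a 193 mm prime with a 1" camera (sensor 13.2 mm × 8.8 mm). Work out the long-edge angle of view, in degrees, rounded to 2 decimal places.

Angle of view α = 2·arctan(w/2f) with w = 13.2 mm and f = 193 mm.
w/2f = 0.03420; arctan(0.03420) ≈ 1.9586°, so α ≈ 3.9171°.

3.92°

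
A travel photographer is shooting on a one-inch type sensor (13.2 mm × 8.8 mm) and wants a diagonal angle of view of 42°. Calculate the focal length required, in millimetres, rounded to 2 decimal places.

Sensor diagonal = √(13.2² + 8.8²) = √251.6800 ≈ 15.8644 mm.
From α = 2·arctan(d/2f) we get f = d / (2·tan(α/2)).
With d = 15.8644 mm and α/2 = 21°, tan(α/2) ≈ 0.38386, so f ≈ 15.8644 / 0.76773 ≈ 20.6641 mm.

20.66 mm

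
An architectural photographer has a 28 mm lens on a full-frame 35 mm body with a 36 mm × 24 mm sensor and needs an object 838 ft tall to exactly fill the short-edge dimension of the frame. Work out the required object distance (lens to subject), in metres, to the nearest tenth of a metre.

298.0 m

W: 838 ft × 304.8 mm/ft = 255422.39 mm.
Magnification m = h/W = dᵢ/dₒ; combined with 1/f = 1/dₒ + 1/dᵢ this gives dₒ = f·(1 + W/h).
dₒ = 28 mm × (1 + 255422/24) = 28 × 10643.5997 ≈ 298020.790 mm = 298.021 m.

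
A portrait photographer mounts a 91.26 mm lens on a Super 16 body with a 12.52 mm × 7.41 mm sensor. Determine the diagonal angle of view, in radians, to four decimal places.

Sensor diagonal = √(12.52² + 7.41²) = √211.6585 ≈ 14.5485 mm.
Angle of view α = 2·arctan(d/2f) with d = 14.5485 mm and f = 91.26 mm.
d/2f = 0.07971; arctan(0.07971) ≈ 0.0795 rad, so α ≈ 0.1591 rad.

0.1591 rad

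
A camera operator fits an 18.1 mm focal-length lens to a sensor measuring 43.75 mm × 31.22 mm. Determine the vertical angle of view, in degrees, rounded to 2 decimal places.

Angle of view α = 2·arctan(h/2f) with h = 31.22 mm and f = 18.1 mm.
h/2f = 0.86243; arctan(0.86243) ≈ 40.7755°, so α ≈ 81.5510°.

81.55°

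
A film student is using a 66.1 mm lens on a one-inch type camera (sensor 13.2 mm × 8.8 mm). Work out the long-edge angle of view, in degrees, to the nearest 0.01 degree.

11.40°

Angle of view α = 2·arctan(w/2f) with w = 13.2 mm and f = 66.1 mm.
w/2f = 0.09985; arctan(0.09985) ≈ 5.7020°, so α ≈ 11.4040°.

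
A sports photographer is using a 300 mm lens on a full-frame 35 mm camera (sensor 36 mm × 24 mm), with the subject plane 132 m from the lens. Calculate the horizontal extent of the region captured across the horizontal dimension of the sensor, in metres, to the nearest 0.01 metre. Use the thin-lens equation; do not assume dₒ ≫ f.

15.80 m

dₒ: 132 m = 132000 mm.
Similar triangles through the lens centre give W/dₒ = w/dᵢ; with 1/f = 1/dₒ + 1/dᵢ this gives W = w·(dₒ − f)/f.
W = 36 mm × (132000 − 300) / 300 = 36 × 439.0000 ≈ 15804.000 mm = 15.804 m.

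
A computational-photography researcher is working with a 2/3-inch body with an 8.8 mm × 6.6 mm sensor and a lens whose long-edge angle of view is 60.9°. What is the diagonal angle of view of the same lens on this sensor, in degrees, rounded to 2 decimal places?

72.62°

From the long-edge AOV: f = 8.8 / (2·tan(30.45°)) = 8.8 / 1.17574 ≈ 7.4846 mm.
Sensor diagonal = √(8.8² + 6.6²) = √121.0000 ≈ 11.0000 mm.
Diagonal AOV = 2·arctan(11.0000 / (2 × 7.4846)) = 2·arctan(0.73484) ≈ 72.6197°.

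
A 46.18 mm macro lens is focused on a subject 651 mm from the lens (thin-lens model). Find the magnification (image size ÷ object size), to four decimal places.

0.0764×

Thin lens: 1/f = 1/dₒ + 1/dᵢ → 1/dᵢ = 1/46.18 − 1/651 = 0.0201183 mm⁻¹, so dᵢ ≈ 49.7060 mm.
Magnification m = dᵢ/dₒ = 49.7060/651 ≈ 0.07635.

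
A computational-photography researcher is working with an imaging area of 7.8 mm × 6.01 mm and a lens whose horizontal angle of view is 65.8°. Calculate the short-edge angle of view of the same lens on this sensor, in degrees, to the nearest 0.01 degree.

From the horizontal AOV: f = 7.8 / (2·tan(32.9°)) = 7.8 / 1.29386 ≈ 6.0285 mm.
Short-edge AOV = 2·arctan(6.01 / (2 × 6.0285)) = 2·arctan(0.49847) ≈ 52.9895°.

52.99°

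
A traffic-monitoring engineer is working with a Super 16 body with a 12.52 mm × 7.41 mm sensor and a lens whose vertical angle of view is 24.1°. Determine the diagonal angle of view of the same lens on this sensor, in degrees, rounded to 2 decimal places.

From the vertical AOV: f = 7.41 / (2·tan(12.05°)) = 7.41 / 0.42694 ≈ 17.3562 mm.
Sensor diagonal = √(12.52² + 7.41²) = √211.6585 ≈ 14.5485 mm.
Diagonal AOV = 2·arctan(14.5485 / (2 × 17.3562)) = 2·arctan(0.41912) ≈ 45.4787°.

45.48°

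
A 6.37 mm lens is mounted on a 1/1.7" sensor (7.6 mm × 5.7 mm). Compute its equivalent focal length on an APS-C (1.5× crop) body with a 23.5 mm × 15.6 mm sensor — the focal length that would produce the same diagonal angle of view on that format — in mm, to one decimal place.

Sensor diagonal = √(7.6² + 5.7²) = √90.2500 ≈ 9.5000 mm.
Sensor diagonal = √(23.5² + 15.6²) = √795.6100 ≈ 28.2066 mm.
Equal angle of view means equal diagonal/f ratio, so f₂ = f₁ · (diagonal₂/diagonal₁) = 6.37 × 28.2066/9.5000.
f₂ = 6.37 × 2.96911 ≈ 18.913 mm.

18.9 mm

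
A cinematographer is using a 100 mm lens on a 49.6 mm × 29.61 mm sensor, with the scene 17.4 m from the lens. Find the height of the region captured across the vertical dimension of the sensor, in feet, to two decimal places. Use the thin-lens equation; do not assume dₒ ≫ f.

dₒ: 17.4 m = 17400 mm.
Similar triangles through the lens centre give W/dₒ = h/dᵢ; with 1/f = 1/dₒ + 1/dᵢ this gives W = h·(dₒ − f)/f.
W = 29.61 mm × (17400 − 100) / 100 = 29.61 × 173.0000 ≈ 5122.530 mm = 5122.530/304.8 ft = 16.8062 ft.

16.81 ft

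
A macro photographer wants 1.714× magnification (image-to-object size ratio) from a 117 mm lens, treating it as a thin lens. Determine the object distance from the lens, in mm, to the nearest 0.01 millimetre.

185.26 mm

With m = dᵢ/dₒ and 1/f = 1/dₒ + 1/dᵢ, substituting dᵢ = m·dₒ gives 1/f = (1 + 1/m)/dₒ, hence dₒ = f·(1 + 1/m).
dₒ = 117 × (1 + 1/1.714) = 117 × 1.58343 ≈ 185.261 mm.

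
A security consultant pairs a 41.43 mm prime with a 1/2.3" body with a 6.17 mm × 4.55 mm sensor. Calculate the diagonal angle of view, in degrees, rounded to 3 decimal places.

10.572°

Sensor diagonal = √(6.17² + 4.55²) = √58.7714 ≈ 7.6663 mm.
Angle of view α = 2·arctan(d/2f) with d = 7.6663 mm and f = 41.43 mm.
d/2f = 0.09252; arctan(0.09252) ≈ 5.2860°, so α ≈ 10.5720°.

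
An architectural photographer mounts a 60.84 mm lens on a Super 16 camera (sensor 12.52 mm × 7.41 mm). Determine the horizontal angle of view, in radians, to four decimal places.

Angle of view α = 2·arctan(w/2f) with w = 12.52 mm and f = 60.84 mm.
w/2f = 0.10289; arctan(0.10289) ≈ 0.1025 rad, so α ≈ 0.2051 rad.

0.2051 rad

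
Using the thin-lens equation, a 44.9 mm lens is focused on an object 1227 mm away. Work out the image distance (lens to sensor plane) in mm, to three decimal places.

1/dᵢ = 1/f − 1/dₒ = 1/44.9 − 1/1227 = 0.0214567 mm⁻¹.
dᵢ = 1/0.0214567 ≈ 46.6054 mm.

46.605 mm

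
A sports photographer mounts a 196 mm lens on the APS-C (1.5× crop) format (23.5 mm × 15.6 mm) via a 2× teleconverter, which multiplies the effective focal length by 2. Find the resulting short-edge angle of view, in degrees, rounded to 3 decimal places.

2.280°

Effective focal length f = 196 × 2 = 392 mm.
α = 2·arctan(15.6 / (2 × 392)) = 2·arctan(0.01990) ≈ 2.2798°.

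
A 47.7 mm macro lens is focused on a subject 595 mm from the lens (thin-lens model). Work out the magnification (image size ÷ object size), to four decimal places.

Thin lens: 1/f = 1/dₒ + 1/dᵢ → 1/dᵢ = 1/47.7 − 1/595 = 0.0192837 mm⁻¹, so dᵢ ≈ 51.8573 mm.
Magnification m = dᵢ/dₒ = 51.8573/595 ≈ 0.08716.

0.0872×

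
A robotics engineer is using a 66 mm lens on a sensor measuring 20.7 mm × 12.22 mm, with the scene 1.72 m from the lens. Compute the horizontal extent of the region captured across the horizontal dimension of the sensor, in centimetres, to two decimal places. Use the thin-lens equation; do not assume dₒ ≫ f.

51.88 cm

dₒ: 1.72 m = 1720 mm.
Similar triangles through the lens centre give W/dₒ = w/dᵢ; with 1/f = 1/dₒ + 1/dᵢ this gives W = w·(dₒ − f)/f.
W = 20.7 mm × (1720 − 66) / 66 = 20.7 × 25.0606 ≈ 518.755 mm = 51.8755 cm.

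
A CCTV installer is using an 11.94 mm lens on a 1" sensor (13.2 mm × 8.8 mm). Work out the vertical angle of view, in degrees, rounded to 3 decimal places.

40.459°

Angle of view α = 2·arctan(h/2f) with h = 8.8 mm and f = 11.94 mm.
h/2f = 0.36851; arctan(0.36851) ≈ 20.2293°, so α ≈ 40.4586°.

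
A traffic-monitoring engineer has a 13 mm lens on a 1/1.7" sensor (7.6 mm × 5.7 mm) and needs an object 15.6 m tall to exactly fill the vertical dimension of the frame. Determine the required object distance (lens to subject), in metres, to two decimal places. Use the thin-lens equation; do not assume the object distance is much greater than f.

W: 15.6 m = 15600 mm.
Magnification m = h/W = dᵢ/dₒ; combined with 1/f = 1/dₒ + 1/dᵢ this gives dₒ = f·(1 + W/h).
dₒ = 13 mm × (1 + 15600/5.7) = 13 × 2737.8421 ≈ 35591.947 mm = 35.5919 m.

35.59 m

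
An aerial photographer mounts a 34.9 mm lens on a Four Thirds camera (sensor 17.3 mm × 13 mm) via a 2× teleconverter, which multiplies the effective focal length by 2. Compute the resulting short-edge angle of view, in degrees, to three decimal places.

Effective focal length f = 34.9 × 2 = 69.8 mm.
α = 2·arctan(13 / (2 × 69.8)) = 2·arctan(0.09312) ≈ 10.6404°.

10.640°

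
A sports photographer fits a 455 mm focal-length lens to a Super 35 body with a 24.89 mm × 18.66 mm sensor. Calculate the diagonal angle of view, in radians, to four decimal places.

0.0683 rad

Sensor diagonal = √(24.89² + 18.66²) = √967.7077 ≈ 31.1080 mm.
Angle of view α = 2·arctan(d/2f) with d = 31.1080 mm and f = 455 mm.
d/2f = 0.03418; arctan(0.03418) ≈ 0.0342 rad, so α ≈ 0.0683 rad.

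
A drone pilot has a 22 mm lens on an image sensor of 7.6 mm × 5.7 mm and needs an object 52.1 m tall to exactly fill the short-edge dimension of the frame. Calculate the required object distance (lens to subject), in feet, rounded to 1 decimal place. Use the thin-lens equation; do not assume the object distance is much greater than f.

W: 52.1 m = 52100 mm.
Magnification m = h/W = dᵢ/dₒ; combined with 1/f = 1/dₒ + 1/dᵢ this gives dₒ = f·(1 + W/h).
dₒ = 22 mm × (1 + 52100/5.7) = 22 × 9141.3509 ≈ 201109.719 mm = 201109.719/304.8 ft = 659.809 ft.

659.8 ft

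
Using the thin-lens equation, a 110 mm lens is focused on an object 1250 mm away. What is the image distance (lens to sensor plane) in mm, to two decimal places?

120.61 mm

1/dᵢ = 1/f − 1/dₒ = 1/110 − 1/1250 = 0.0082909 mm⁻¹.
dᵢ = 1/0.0082909 ≈ 120.6140 mm.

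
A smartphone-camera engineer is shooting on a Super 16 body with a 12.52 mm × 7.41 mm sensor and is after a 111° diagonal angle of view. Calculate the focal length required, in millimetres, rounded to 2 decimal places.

Sensor diagonal = √(12.52² + 7.41²) = √211.6585 ≈ 14.5485 mm.
From α = 2·arctan(d/2f) we get f = d / (2·tan(α/2)).
With d = 14.5485 mm and α/2 = 55.5°, tan(α/2) ≈ 1.45501, so f ≈ 14.5485 / 2.91002 ≈ 4.9994 mm.

5.00 mm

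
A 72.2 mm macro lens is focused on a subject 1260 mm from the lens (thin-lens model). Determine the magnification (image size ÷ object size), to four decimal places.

Thin lens: 1/f = 1/dₒ + 1/dᵢ → 1/dᵢ = 1/72.2 − 1/1260 = 0.0130568 mm⁻¹, so dᵢ ≈ 76.5887 mm.
Magnification m = dᵢ/dₒ = 76.5887/1260 ≈ 0.06078.

0.0608×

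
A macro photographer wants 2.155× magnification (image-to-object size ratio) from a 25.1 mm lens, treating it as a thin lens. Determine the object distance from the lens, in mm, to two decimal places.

36.75 mm

With m = dᵢ/dₒ and 1/f = 1/dₒ + 1/dᵢ, substituting dᵢ = m·dₒ gives 1/f = (1 + 1/m)/dₒ, hence dₒ = f·(1 + 1/m).
dₒ = 25.1 × (1 + 1/2.155) = 25.1 × 1.46404 ≈ 36.747 mm.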